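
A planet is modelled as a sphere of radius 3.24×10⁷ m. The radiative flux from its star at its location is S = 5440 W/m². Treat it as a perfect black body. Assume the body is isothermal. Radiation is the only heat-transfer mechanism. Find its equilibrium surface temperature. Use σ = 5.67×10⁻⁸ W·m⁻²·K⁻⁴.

At equilibrium, absorbed power = emitted power.
Absorbing cross-section = πr² = 3.298×10¹⁵ m²; emitting surface = 4πr² = 1.319×10¹⁶ m² (ratio 4).
S·A_cross = εσ·A_surf·T⁴  ⇒  T⁴ = S/(4σ).
T⁴ = 1.00·5440/(4·5.67×10⁻⁸) = 2.399×10¹⁰ K⁴.
T = (2.399×10¹⁰)^(1/4).

T ≈ 394 K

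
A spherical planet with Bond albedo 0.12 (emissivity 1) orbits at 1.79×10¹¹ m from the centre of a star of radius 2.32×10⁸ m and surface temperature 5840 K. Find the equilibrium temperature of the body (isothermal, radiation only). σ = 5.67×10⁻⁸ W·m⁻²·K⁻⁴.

T ≈ 144 K

The star's surface emits σT_*⁴; at distance d the flux is S = σT_*⁴(R_*/d)².
S = 5.67×10⁻⁸·(5840)⁴·(2.32×10⁸/1.79×10¹¹)² = 110.8 W/m².
For an isothermal sphere T⁴ = (1−a)S/(4σ) = 4.299×10⁸ K⁴.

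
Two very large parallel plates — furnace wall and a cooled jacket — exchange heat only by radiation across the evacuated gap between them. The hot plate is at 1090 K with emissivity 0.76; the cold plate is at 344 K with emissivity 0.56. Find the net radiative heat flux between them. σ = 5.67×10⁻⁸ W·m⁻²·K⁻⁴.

q ≈ 37700 W/m²

For two infinite grey parallel plates, q = σ(T₁⁴ − T₂⁴)/(1/ε₁ + 1/ε₂ − 1).
T₁⁴ − T₂⁴ = 1.412×10¹² − 1.400×10¹⁰ = 1.398×10¹² K⁴.
1/ε₁ + 1/ε₂ − 1 = 1.316 + 1.786 − 1 = 2.102.
q = 5.67×10⁻⁸ × 1.398×10¹² / 2.102.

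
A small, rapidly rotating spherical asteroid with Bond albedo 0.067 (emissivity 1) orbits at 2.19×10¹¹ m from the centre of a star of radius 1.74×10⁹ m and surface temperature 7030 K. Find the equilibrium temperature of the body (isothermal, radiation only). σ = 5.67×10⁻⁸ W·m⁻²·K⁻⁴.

T ≈ 435 K

The star's surface emits σT_*⁴; at distance d the flux is S = σT_*⁴(R_*/d)².
S = 5.67×10⁻⁸·(7030)⁴·(1.74×10⁹/2.19×10¹¹)² = 8742 W/m².
For an isothermal sphere T⁴ = (1−a)S/(4σ) = 3.596×10¹⁰ K⁴.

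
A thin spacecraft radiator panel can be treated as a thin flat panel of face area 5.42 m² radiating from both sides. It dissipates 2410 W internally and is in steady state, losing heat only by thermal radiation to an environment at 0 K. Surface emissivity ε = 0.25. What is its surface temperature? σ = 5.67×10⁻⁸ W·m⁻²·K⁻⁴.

Steady state: internal power = radiated power, P = εσA T⁴.
Radiating area A = 2·5.42 = 10.84 m².
T⁴ = P/(εσA) = 2410/(0.25·5.67×10⁻⁸·10.84) = 1.568×10¹⁰ K⁴.
T = (1.568×10¹⁰)^(1/4).

T ≈ 354 K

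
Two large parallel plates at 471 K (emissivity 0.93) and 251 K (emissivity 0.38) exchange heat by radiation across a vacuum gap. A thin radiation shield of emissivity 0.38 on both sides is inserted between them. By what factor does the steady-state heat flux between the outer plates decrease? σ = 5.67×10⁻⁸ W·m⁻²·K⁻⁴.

Without shield: q₀ = σΔ(T⁴)/(1/ε₁+1/ε₂−1) with denominator 2.707.
With shield the two gaps are in series; the resistances add: (1/ε₁+1/ε_s−1)+(1/ε_s+1/ε₂−1) = 2.707+4.263 = 6.970.
Heat-flux ratio q₀/q = 6.970/2.707.

factor ≈ 2.57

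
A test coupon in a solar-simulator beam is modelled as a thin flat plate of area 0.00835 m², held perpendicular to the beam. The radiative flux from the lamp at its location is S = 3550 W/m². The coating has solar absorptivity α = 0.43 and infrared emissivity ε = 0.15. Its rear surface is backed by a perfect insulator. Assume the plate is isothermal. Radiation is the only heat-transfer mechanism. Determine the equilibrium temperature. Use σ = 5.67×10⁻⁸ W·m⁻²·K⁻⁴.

T ≈ 651 K

At equilibrium, absorbed power = emitted power.
Absorbing cross-section = A = 0.008350 m²; emitting surface = A = 0.008350 m² (ratio 1).
αS·A_cross = εσ·A_surf·T⁴  ⇒  T⁴ = αS/(ε·1σ).
T⁴ = 0.430·3550/(0.15·1·5.67×10⁻⁸) = 1.795×10¹¹ K⁴.
T = (1.795×10¹¹)^(1/4).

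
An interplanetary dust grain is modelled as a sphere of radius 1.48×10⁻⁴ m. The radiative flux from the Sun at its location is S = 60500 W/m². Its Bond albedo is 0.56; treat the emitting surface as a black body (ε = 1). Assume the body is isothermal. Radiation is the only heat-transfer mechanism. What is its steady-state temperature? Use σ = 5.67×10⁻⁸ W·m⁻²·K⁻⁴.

At equilibrium, absorbed power = emitted power.
Absorbing cross-section = πr² = 6.881×10⁻⁸ m²; emitting surface = 4πr² = 2.753×10⁻⁷ m² (ratio 4).
(1−a)S·A_cross = εσ·A_surf·T⁴  ⇒  T⁴ = (1−a)S/(4σ).
T⁴ = 0.440·60500/(4·5.67×10⁻⁸) = 1.174×10¹¹ K⁴.
T = (1.174×10¹¹)^(1/4).

T ≈ 585 K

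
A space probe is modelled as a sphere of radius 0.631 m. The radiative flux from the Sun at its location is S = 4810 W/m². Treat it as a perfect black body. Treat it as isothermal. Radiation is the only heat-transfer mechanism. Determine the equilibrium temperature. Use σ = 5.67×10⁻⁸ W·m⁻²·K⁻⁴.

At equilibrium, absorbed power = emitted power.
Absorbing cross-section = πr² = 1.251 m²; emitting surface = 4πr² = 5.003 m² (ratio 4).
S·A_cross = εσ·A_surf·T⁴  ⇒  T⁴ = S/(4σ).
T⁴ = 1.00·4810/(4·5.67×10⁻⁸) = 2.121×10¹⁰ K⁴.
T = (2.121×10¹⁰)^(1/4).

T ≈ 382 K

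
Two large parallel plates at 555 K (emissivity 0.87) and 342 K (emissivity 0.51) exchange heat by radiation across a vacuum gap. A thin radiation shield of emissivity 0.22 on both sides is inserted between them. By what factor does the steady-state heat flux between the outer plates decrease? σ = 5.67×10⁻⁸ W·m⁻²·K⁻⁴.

factor ≈ 4.83

Without shield: q₀ = σΔ(T⁴)/(1/ε₁+1/ε₂−1) with denominator 2.110.
With shield the two gaps are in series; the resistances add: (1/ε₁+1/ε_s−1)+(1/ε_s+1/ε₂−1) = 4.695+5.506 = 10.20.
Heat-flux ratio q₀/q = 10.20/2.110.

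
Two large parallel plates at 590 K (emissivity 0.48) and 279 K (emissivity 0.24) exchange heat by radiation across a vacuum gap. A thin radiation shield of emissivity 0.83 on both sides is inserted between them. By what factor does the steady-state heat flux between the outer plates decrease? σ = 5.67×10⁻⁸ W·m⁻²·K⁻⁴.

Without shield: q₀ = σΔ(T⁴)/(1/ε₁+1/ε₂−1) with denominator 5.250.
With shield the two gaps are in series; the resistances add: (1/ε₁+1/ε_s−1)+(1/ε_s+1/ε₂−1) = 2.288+4.371 = 6.660.
Heat-flux ratio q₀/q = 6.660/5.250.

factor ≈ 1.27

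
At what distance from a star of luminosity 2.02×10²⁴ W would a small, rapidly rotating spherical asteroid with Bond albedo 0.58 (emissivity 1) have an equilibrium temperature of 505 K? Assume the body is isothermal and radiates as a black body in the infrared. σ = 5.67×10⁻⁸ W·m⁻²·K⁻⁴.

For an isothermal black-emitting sphere, (1−a)S·πr² = σ·4πr²·T⁴ ⇒ S = 4σT⁴/(1−a).
S = 4·5.67×10⁻⁸·(505)⁴/0.420 = 35120 W/m².
Flux falls as S = L/(4πd²), so d = √(L/(4πS)) = √(2.02×10²⁴/(4π·35120)).

d ≈ 2.14×10⁹ m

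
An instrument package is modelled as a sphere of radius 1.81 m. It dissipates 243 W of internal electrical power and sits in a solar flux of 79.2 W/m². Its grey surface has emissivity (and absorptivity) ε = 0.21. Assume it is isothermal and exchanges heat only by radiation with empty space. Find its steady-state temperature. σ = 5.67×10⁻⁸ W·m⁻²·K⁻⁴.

At steady state, absorbed solar power + internal power = radiated power.
Absorbed: α·S·A_cross = 0.21·79.2·10.29 = 171.2 W (cross-section πr²).
Total input = 171.2 + 243 = 414.2 W.
Radiated: εσ·A_surf·T⁴ with A_surf = 4πr² = 41.17 m².
T⁴ = 414.2/(0.21·5.67×10⁻⁸·41.17) = 8.449×10⁸ K⁴.

T ≈ 170 K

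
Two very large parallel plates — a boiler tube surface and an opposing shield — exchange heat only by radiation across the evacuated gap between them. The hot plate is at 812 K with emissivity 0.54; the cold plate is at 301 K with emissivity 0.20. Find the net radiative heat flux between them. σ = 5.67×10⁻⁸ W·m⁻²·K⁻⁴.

For two infinite grey parallel plates, q = σ(T₁⁴ − T₂⁴)/(1/ε₁ + 1/ε₂ − 1).
T₁⁴ − T₂⁴ = 4.347×10¹¹ − 8.209×10⁹ = 4.265×10¹¹ K⁴.
1/ε₁ + 1/ε₂ − 1 = 1.852 + 5.000 − 1 = 5.852.
q = 5.67×10⁻⁸ × 4.265×10¹¹ / 5.852.

q ≈ 4130 W/m²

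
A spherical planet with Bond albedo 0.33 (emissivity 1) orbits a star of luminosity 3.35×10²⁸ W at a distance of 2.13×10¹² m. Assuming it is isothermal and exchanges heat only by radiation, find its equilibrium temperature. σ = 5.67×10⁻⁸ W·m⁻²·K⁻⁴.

First find the stellar flux at distance d: S = L/(4πd²) = 3.35×10²⁸/(4π·(2.13×10¹²)²) = 587.6 W/m².
For an isothermal sphere, absorbed (1−a)S·πr² = emitted σ·4πr²·T⁴, so T⁴ = (1−a)S/(4σ).
T⁴ = 0.670·587.6/(4·5.67×10⁻⁸) = 1.736×10⁹ K⁴.

T ≈ 204 K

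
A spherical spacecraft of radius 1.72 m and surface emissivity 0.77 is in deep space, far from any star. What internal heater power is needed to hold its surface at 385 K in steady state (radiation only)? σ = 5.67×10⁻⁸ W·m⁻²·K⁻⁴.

P ≈ 35700 W

P = εσ·4πr²·T⁴.
4πr² = 37.18 m²; T⁴ = 2.197×10¹⁰ K⁴.
P = 0.77·5.67×10⁻⁸·37.18·2.197×10¹⁰.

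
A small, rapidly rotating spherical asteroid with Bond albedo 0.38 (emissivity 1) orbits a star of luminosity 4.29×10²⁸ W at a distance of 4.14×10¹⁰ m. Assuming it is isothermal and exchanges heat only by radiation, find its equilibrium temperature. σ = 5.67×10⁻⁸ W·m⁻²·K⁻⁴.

T ≈ 1530 K

First find the stellar flux at distance d: S = L/(4πd²) = 4.29×10²⁸/(4π·(4.14×10¹⁰)²) = 1.992×10⁶ W/m².
For an isothermal sphere, absorbed (1−a)S·πr² = emitted σ·4πr²·T⁴, so T⁴ = (1−a)S/(4σ).
T⁴ = 0.620·1.992×10⁶/(4·5.67×10⁻⁸) = 5.445×10¹² K⁴.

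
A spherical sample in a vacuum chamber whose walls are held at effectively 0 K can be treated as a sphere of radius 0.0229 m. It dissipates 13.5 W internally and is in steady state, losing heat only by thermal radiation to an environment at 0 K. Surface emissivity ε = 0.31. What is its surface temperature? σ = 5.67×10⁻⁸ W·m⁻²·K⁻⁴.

T ≈ 584 K

Steady state: internal power = radiated power, P = εσA T⁴.
Radiating area A = 4πr² = 0.006590 m².
T⁴ = P/(εσA) = 13.5/(0.31·5.67×10⁻⁸·0.006590) = 1.165×10¹¹ K⁴.
T = (1.165×10¹¹)^(1/4).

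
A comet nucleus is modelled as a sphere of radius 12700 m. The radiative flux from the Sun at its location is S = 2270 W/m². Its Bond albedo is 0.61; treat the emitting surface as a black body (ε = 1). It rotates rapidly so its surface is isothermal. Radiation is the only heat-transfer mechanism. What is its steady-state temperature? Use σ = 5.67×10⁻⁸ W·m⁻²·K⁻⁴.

At equilibrium, absorbed power = emitted power.
Absorbing cross-section = πr² = 5.067×10⁸ m²; emitting surface = 4πr² = 2.027×10⁹ m² (ratio 4).
(1−a)S·A_cross = εσ·A_surf·T⁴  ⇒  T⁴ = (1−a)S/(4σ).
T⁴ = 0.390·2270/(4·5.67×10⁻⁸) = 3.903×10⁹ K⁴.
T = (3.903×10⁹)^(1/4).

T ≈ 250 K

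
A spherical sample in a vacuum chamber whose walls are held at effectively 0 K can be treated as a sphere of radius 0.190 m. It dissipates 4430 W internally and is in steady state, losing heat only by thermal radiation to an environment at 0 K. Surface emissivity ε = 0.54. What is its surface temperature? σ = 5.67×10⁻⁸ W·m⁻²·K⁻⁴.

T ≈ 751 K

Steady state: internal power = radiated power, P = εσA T⁴.
Radiating area A = 4πr² = 0.4536 m².
T⁴ = P/(εσA) = 4430/(0.54·5.67×10⁻⁸·0.4536) = 3.189×10¹¹ K⁴.
T = (3.189×10¹¹)^(1/4).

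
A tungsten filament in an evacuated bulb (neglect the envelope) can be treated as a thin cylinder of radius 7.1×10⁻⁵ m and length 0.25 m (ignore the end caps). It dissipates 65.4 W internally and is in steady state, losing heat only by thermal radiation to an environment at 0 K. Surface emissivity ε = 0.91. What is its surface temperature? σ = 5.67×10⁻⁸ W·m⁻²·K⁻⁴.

Steady state: internal power = radiated power, P = εσA T⁴.
Radiating area A = 2πrL = 1.115×10⁻⁴ m².
T⁴ = P/(εσA) = 65.4/(0.91·5.67×10⁻⁸·1.115×10⁻⁴) = 1.137×10¹³ K⁴.
T = (1.137×10¹³)^(1/4).

T ≈ 1840 K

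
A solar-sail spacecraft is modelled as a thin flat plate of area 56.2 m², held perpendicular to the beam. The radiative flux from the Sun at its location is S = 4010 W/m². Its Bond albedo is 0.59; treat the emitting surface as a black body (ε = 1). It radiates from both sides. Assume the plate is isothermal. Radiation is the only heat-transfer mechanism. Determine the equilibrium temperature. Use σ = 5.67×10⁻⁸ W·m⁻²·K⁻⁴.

At equilibrium, absorbed power = emitted power.
Absorbing cross-section = A = 56.20 m²; emitting surface = 2A = 112.4 m² (ratio 2).
(1−a)S·A_cross = εσ·A_surf·T⁴  ⇒  T⁴ = (1−a)S/(2σ).
T⁴ = 0.410·4010/(2·5.67×10⁻⁸) = 1.450×10¹⁰ K⁴.
T = (1.450×10¹⁰)^(1/4).

T ≈ 347 K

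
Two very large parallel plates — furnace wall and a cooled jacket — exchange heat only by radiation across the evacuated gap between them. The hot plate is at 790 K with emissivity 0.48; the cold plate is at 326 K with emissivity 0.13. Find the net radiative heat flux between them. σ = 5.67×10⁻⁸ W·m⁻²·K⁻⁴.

q ≈ 2440 W/m²

For two infinite grey parallel plates, q = σ(T₁⁴ − T₂⁴)/(1/ε₁ + 1/ε₂ − 1).
T₁⁴ − T₂⁴ = 3.895×10¹¹ − 1.129×10¹⁰ = 3.782×10¹¹ K⁴.
1/ε₁ + 1/ε₂ − 1 = 2.083 + 7.692 − 1 = 8.776.
q = 5.67×10⁻⁸ × 3.782×10¹¹ / 8.776.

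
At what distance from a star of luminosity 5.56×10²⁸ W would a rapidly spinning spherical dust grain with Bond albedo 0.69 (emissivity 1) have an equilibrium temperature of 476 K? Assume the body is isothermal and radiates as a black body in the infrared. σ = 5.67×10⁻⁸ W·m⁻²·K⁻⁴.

For an isothermal black-emitting sphere, (1−a)S·πr² = σ·4πr²·T⁴ ⇒ S = 4σT⁴/(1−a).
S = 4·5.67×10⁻⁸·(476)⁴/0.310 = 37560 W/m².
Flux falls as S = L/(4πd²), so d = √(L/(4πS)) = √(5.56×10²⁸/(4π·37560)).

d ≈ 3.43×10¹¹ m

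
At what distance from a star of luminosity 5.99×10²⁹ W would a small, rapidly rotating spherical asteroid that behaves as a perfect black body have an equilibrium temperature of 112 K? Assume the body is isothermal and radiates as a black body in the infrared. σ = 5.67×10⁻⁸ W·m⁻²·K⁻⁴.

For an isothermal black-emitting sphere, (1−a)S·πr² = σ·4πr²·T⁴ ⇒ S = 4σT⁴/(1−a).
S = 4·5.67×10⁻⁸·(112)⁴/1.00 = 35.69 W/m².
Flux falls as S = L/(4πd²), so d = √(L/(4πS)) = √(5.99×10²⁹/(4π·35.69)).

d ≈ 3.65×10¹³ m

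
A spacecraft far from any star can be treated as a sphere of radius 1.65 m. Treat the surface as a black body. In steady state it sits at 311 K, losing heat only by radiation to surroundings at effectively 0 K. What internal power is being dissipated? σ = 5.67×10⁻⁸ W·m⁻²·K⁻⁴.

Steady state: P = εσA T⁴.
A = 4πr² = 34.21 m²; T⁴ = (311)⁴ = 9.355×10⁹ K⁴.
P = 1.0 × 5.67×10⁻⁸ × 34.21 × 9.355×10⁹.

P ≈ 18100 W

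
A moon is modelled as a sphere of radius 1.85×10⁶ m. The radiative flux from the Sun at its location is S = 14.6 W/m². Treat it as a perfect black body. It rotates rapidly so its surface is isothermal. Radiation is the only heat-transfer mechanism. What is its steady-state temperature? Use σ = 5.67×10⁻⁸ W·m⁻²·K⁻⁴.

T ≈ 89.6 K

At equilibrium, absorbed power = emitted power.
Absorbing cross-section = πr² = 1.075×10¹³ m²; emitting surface = 4πr² = 4.301×10¹³ m² (ratio 4).
S·A_cross = εσ·A_surf·T⁴  ⇒  T⁴ = S/(4σ).
T⁴ = 1.00·14.6/(4·5.67×10⁻⁸) = 6.437×10⁷ K⁴.
T = (6.437×10⁷)^(1/4).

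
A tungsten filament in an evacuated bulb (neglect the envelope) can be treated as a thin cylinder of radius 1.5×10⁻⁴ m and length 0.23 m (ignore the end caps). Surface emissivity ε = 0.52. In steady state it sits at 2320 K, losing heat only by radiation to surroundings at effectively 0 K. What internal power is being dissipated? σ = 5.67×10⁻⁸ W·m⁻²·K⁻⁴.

P ≈ 185 W

Steady state: P = εσA T⁴.
A = 2πrL = 2.168×10⁻⁴ m²; T⁴ = (2320)⁴ = 2.897×10¹³ K⁴.
P = 0.52 × 5.67×10⁻⁸ × 2.168×10⁻⁴ × 2.897×10¹³.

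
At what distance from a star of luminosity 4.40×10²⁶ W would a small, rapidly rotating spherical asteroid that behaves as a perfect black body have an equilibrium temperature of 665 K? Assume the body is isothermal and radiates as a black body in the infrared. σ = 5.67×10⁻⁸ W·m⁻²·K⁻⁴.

d ≈ 2.81×10¹⁰ m

For an isothermal black-emitting sphere, (1−a)S·πr² = σ·4πr²·T⁴ ⇒ S = 4σT⁴/(1−a).
S = 4·5.67×10⁻⁸·(665)⁴/1.00 = 44350 W/m².
Flux falls as S = L/(4πd²), so d = √(L/(4πS)) = √(4.40×10²⁶/(4π·44350)).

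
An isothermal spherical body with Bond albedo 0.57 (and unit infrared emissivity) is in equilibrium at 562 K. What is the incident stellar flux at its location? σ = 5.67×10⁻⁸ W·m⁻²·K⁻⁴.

(1−a)S·πr² = σ·4πr²·T⁴ ⇒ S = 4σT⁴/(1−a).
S = 4·5.67×10⁻⁸·9.976×10¹⁰/0.430.

S ≈ 52600 W/m²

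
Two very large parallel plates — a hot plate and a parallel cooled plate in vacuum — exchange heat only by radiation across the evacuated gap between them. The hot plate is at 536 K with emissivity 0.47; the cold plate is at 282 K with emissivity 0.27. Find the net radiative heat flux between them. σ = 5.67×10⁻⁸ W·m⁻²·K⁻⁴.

q ≈ 894 W/m²

For two infinite grey parallel plates, q = σ(T₁⁴ − T₂⁴)/(1/ε₁ + 1/ε₂ − 1).
T₁⁴ − T₂⁴ = 8.254×10¹⁰ − 6.324×10⁹ = 7.621×10¹⁰ K⁴.
1/ε₁ + 1/ε₂ − 1 = 2.128 + 3.704 − 1 = 4.831.
q = 5.67×10⁻⁸ × 7.621×10¹⁰ / 4.831.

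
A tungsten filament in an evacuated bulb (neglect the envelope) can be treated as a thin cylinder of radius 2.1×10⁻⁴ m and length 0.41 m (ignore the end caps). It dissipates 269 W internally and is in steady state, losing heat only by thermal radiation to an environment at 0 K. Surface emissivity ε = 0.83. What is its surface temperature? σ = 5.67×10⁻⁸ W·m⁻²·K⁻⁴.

Steady state: internal power = radiated power, P = εσA T⁴.
Radiating area A = 2πrL = 5.410×10⁻⁴ m².
T⁴ = P/(εσA) = 269/(0.83·5.67×10⁻⁸·5.410×10⁻⁴) = 1.057×10¹³ K⁴.
T = (1.057×10¹³)^(1/4).

T ≈ 1800 K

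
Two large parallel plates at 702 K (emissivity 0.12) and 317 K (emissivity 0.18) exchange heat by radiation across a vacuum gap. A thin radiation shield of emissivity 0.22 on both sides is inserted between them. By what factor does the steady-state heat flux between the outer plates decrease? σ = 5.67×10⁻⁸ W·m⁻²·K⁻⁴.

factor ≈ 1.63

Without shield: q₀ = σΔ(T⁴)/(1/ε₁+1/ε₂−1) with denominator 12.89.
With shield the two gaps are in series; the resistances add: (1/ε₁+1/ε_s−1)+(1/ε_s+1/ε₂−1) = 11.88+9.101 = 20.98.
Heat-flux ratio q₀/q = 20.98/12.89.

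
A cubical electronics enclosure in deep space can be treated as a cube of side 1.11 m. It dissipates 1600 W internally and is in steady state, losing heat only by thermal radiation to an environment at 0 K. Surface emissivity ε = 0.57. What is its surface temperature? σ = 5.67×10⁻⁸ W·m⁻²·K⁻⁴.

T ≈ 286 K

Steady state: internal power = radiated power, P = εσA T⁴.
Radiating area A = 6L² = 7.393 m².
T⁴ = P/(εσA) = 1600/(0.57·5.67×10⁻⁸·7.393) = 6.697×10⁹ K⁴.
T = (6.697×10⁹)^(1/4).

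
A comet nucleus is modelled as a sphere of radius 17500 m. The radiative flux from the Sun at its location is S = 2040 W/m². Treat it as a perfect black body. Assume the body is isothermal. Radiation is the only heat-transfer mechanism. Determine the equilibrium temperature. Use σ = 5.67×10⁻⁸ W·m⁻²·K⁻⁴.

At equilibrium, absorbed power = emitted power.
Absorbing cross-section = πr² = 9.621×10⁸ m²; emitting surface = 4πr² = 3.848×10⁹ m² (ratio 4).
S·A_cross = εσ·A_surf·T⁴  ⇒  T⁴ = S/(4σ).
T⁴ = 1.00·2040/(4·5.67×10⁻⁸) = 8.995×10⁹ K⁴.
T = (8.995×10⁹)^(1/4).

T ≈ 308 K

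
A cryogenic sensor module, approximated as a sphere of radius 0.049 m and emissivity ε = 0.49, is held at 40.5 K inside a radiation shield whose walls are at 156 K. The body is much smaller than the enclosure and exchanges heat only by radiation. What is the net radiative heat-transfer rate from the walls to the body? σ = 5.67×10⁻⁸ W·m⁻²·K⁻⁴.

For a small grey body in a large enclosure: P_net = εσA(T_body⁴ − T_wall⁴).
A = 4πr² = 0.03017 m²; T_body⁴ − T_wall⁴ = 2.690×10⁶ − 5.922×10⁸ = -5.896×10⁸ K⁴.
|P_net| = 0.49·5.67×10⁻⁸·0.03017·5.896×10⁸.

P_net ≈ 0.494 W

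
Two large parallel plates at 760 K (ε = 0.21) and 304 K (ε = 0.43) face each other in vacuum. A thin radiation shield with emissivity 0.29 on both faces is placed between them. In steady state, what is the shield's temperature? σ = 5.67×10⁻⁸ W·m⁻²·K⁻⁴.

In steady state the net flux on the hot side equals that on the cold side.
σ(T₁⁴−T_s⁴)/D₁ = σ(T_s⁴−T₂⁴)/D₂, with D₁ = 1/ε₁+1/ε_s−1 = 7.210, D₂ = 1/ε_s+1/ε₂−1 = 4.774.
Solve for T_s⁴: T_s⁴ = (D₂·T₁⁴ + D₁·T₂⁴)/(D₁+D₂) = 1.380×10¹¹ K⁴.

T_s ≈ 610 K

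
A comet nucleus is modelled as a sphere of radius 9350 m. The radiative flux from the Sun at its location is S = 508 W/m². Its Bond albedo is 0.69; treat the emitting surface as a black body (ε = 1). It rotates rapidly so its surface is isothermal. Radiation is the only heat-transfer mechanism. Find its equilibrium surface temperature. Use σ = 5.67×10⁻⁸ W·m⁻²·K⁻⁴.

At equilibrium, absorbed power = emitted power.
Absorbing cross-section = πr² = 2.746×10⁸ m²; emitting surface = 4πr² = 1.099×10⁹ m² (ratio 4).
(1−a)S·A_cross = εσ·A_surf·T⁴  ⇒  T⁴ = (1−a)S/(4σ).
T⁴ = 0.310·508/(4·5.67×10⁻⁸) = 6.944×10⁸ K⁴.
T = (6.944×10⁸)^(1/4).

T ≈ 162 K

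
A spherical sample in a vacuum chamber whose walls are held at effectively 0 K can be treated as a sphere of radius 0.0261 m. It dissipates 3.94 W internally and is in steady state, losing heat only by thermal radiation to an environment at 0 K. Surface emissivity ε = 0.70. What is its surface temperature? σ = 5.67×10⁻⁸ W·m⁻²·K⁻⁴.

T ≈ 328 K

Steady state: internal power = radiated power, P = εσA T⁴.
Radiating area A = 4πr² = 0.008560 m².
T⁴ = P/(εσA) = 3.94/(0.70·5.67×10⁻⁸·0.008560) = 1.160×10¹⁰ K⁴.
T = (1.160×10¹⁰)^(1/4).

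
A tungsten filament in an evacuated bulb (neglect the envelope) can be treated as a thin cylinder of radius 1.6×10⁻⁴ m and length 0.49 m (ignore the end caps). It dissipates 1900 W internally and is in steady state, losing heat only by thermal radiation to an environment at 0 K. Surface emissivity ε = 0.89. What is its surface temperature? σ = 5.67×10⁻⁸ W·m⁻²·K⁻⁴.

T ≈ 2960 K

Steady state: internal power = radiated power, P = εσA T⁴.
Radiating area A = 2πrL = 4.926×10⁻⁴ m².
T⁴ = P/(εσA) = 1900/(0.89·5.67×10⁻⁸·4.926×10⁻⁴) = 7.643×10¹³ K⁴.
T = (7.643×10¹³)^(1/4).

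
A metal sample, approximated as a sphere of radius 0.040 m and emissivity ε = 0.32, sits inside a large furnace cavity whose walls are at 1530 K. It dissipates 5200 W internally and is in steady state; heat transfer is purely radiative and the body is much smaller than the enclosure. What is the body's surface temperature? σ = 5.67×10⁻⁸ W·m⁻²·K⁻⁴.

T ≈ 2110 K

For a small grey body in a large enclosure, net radiated power = εσA(T⁴ − T_w⁴).
Steady state: P = εσA(T⁴ − T_w⁴) with A = 4πr² = 0.02011 m².
T⁴ = P/(εσA) + T_w⁴ = 5200/(0.32·5.67×10⁻⁸·0.02011) + (1530)⁴
    = 1.425×10¹³ + 5.480×10¹² = 1.973×10¹³ K⁴.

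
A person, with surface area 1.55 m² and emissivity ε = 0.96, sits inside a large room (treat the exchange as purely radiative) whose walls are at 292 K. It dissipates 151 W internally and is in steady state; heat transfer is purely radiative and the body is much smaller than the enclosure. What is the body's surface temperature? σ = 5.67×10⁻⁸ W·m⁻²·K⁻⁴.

For a small grey body in a large enclosure, net radiated power = εσA(T⁴ − T_w⁴).
Steady state: P = εσA(T⁴ − T_w⁴) with A = 1.55 m².
T⁴ = P/(εσA) + T_w⁴ = 151/(0.96·5.67×10⁻⁸·1.550) + (292)⁴
    = 1.790×10⁹ + 7.270×10⁹ = 9.060×10⁹ K⁴.

T ≈ 309 K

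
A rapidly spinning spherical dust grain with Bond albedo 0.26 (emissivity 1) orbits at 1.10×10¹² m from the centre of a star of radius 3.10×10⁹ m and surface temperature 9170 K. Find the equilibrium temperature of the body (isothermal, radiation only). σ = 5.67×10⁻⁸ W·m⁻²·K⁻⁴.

The star's surface emits σT_*⁴; at distance d the flux is S = σT_*⁴(R_*/d)².
S = 5.67×10⁻⁸·(9170)⁴·(3.10×10⁹/1.10×10¹²)² = 3184 W/m².
For an isothermal sphere T⁴ = (1−a)S/(4σ) = 1.039×10¹⁰ K⁴.

T ≈ 319 K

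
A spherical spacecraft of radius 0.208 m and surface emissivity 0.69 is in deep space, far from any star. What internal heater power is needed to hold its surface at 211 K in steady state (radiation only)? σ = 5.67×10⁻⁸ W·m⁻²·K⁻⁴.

P = εσ·4πr²·T⁴.
4πr² = 0.5437 m²; T⁴ = 1.982×10⁹ K⁴.
P = 0.69·5.67×10⁻⁸·0.5437·1.982×10⁹.

P ≈ 42.2 W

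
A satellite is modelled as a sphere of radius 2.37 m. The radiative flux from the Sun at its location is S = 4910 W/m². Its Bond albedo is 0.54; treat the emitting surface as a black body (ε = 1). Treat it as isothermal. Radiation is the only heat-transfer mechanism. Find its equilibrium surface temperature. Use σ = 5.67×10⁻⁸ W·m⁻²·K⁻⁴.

At equilibrium, absorbed power = emitted power.
Absorbing cross-section = πr² = 17.65 m²; emitting surface = 4πr² = 70.58 m² (ratio 4).
(1−a)S·A_cross = εσ·A_surf·T⁴  ⇒  T⁴ = (1−a)S/(4σ).
T⁴ = 0.460·4910/(4·5.67×10⁻⁸) = 9.959×10⁹ K⁴.
T = (9.959×10⁹)^(1/4).

T ≈ 316 K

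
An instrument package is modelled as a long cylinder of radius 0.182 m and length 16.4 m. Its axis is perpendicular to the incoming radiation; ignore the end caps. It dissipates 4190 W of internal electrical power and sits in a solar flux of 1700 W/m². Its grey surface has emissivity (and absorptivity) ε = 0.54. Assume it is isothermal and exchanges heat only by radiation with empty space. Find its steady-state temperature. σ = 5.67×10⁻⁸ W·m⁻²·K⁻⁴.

T ≈ 360 K

At steady state, absorbed solar power + internal power = radiated power.
Absorbed: α·S·A_cross = 0.54·1700·5.970 = 5480 W (cross-section 2rL).
Total input = 5480 + 4190 = 9670 W.
Radiated: εσ·A_surf·T⁴ with A_surf = 2πrL = 18.75 m².
T⁴ = 9670/(0.54·5.67×10⁻⁸·18.75) = 1.684×10¹⁰ K⁴.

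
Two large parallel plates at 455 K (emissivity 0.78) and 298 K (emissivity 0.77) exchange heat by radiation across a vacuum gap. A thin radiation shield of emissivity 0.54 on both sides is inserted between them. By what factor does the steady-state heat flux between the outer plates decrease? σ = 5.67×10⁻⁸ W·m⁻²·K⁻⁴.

factor ≈ 2.71

Without shield: q₀ = σΔ(T⁴)/(1/ε₁+1/ε₂−1) with denominator 1.581.
With shield the two gaps are in series; the resistances add: (1/ε₁+1/ε_s−1)+(1/ε_s+1/ε₂−1) = 2.134+2.151 = 4.284.
Heat-flux ratio q₀/q = 4.284/1.581.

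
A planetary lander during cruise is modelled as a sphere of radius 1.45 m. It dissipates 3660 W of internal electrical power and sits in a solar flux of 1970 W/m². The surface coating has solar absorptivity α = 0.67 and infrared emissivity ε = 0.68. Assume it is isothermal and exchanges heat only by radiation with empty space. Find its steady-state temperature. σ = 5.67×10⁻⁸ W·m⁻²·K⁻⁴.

At steady state, absorbed solar power + internal power = radiated power.
Absorbed: α·S·A_cross = 0.67·1970·6.605 = 8718 W (cross-section πr²).
Total input = 8718 + 3660 = 12380 W.
Radiated: εσ·A_surf·T⁴ with A_surf = 4πr² = 26.42 m².
T⁴ = 12380/(0.68·5.67×10⁻⁸·26.42) = 1.215×10¹⁰ K⁴.

T ≈ 332 K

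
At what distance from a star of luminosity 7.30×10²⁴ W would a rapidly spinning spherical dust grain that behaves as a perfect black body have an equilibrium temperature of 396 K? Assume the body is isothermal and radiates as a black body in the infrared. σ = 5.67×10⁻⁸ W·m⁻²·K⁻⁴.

For an isothermal black-emitting sphere, (1−a)S·πr² = σ·4πr²·T⁴ ⇒ S = 4σT⁴/(1−a).
S = 4·5.67×10⁻⁸·(396)⁴/1.00 = 5577 W/m².
Flux falls as S = L/(4πd²), so d = √(L/(4πS)) = √(7.30×10²⁴/(4π·5577)).

d ≈ 1.02×10¹⁰ m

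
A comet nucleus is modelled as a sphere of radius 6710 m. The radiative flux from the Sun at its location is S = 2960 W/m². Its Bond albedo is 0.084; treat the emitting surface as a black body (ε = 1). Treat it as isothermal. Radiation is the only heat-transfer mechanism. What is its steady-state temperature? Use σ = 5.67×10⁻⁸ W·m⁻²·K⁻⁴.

T ≈ 331 K

At equilibrium, absorbed power = emitted power.
Absorbing cross-section = πr² = 1.414×10⁸ m²; emitting surface = 4πr² = 5.658×10⁸ m² (ratio 4).
(1−a)S·A_cross = εσ·A_surf·T⁴  ⇒  T⁴ = (1−a)S/(4σ).
T⁴ = 0.916·2960/(4·5.67×10⁻⁸) = 1.195×10¹⁰ K⁴.
T = (1.195×10¹⁰)^(1/4).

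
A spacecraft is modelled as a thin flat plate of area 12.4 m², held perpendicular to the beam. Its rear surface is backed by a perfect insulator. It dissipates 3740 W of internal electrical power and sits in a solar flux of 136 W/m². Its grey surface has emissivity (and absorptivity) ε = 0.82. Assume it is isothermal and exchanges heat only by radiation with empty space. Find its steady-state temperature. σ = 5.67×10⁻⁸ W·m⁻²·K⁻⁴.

At steady state, absorbed solar power + internal power = radiated power.
Absorbed: α·S·A_cross = 0.82·136·12.40 = 1383 W (cross-section A).
Total input = 1383 + 3740 = 5123 W.
Radiated: εσ·A_surf·T⁴ with A_surf = A = 12.40 m².
T⁴ = 5123/(0.82·5.67×10⁻⁸·12.40) = 8.886×10⁹ K⁴.

T ≈ 307 K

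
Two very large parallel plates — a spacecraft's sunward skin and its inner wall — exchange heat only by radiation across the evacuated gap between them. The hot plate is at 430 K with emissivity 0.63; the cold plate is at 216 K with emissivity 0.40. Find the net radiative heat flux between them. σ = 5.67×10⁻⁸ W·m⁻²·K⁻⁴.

q ≈ 588 W/m²

For two infinite grey parallel plates, q = σ(T₁⁴ − T₂⁴)/(1/ε₁ + 1/ε₂ − 1).
T₁⁴ − T₂⁴ = 3.419×10¹⁰ − 2.177×10⁹ = 3.201×10¹⁰ K⁴.
1/ε₁ + 1/ε₂ − 1 = 1.587 + 2.500 − 1 = 3.087.
q = 5.67×10⁻⁸ × 3.201×10¹⁰ / 3.087.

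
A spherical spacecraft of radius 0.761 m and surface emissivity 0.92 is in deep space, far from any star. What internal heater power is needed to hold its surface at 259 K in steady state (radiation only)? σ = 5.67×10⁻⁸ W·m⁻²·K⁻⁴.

P ≈ 1710 W

P = εσ·4πr²·T⁴.
4πr² = 7.277 m²; T⁴ = 4.500×10⁹ K⁴.
P = 0.92·5.67×10⁻⁸·7.277·4.500×10⁹.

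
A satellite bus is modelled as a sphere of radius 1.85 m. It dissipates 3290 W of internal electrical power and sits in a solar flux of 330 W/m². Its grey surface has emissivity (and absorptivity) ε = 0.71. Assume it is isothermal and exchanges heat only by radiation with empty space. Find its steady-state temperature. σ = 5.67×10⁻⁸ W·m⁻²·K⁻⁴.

T ≈ 241 K

At steady state, absorbed solar power + internal power = radiated power.
Absorbed: α·S·A_cross = 0.71·330·10.75 = 2519 W (cross-section πr²).
Total input = 2519 + 3290 = 5809 W.
Radiated: εσ·A_surf·T⁴ with A_surf = 4πr² = 43.01 m².
T⁴ = 5809/(0.71·5.67×10⁻⁸·43.01) = 3.355×10⁹ K⁴.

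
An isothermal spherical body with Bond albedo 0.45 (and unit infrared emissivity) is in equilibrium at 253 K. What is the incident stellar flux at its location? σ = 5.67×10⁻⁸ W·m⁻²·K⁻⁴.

S ≈ 1690 W/m²

(1−a)S·πr² = σ·4πr²·T⁴ ⇒ S = 4σT⁴/(1−a).
S = 4·5.67×10⁻⁸·4.097×10⁹/0.550.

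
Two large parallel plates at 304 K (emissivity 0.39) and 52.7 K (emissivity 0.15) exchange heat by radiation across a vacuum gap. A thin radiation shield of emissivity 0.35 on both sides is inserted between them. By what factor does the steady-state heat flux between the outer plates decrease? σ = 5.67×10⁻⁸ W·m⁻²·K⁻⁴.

Without shield: q₀ = σΔ(T⁴)/(1/ε₁+1/ε₂−1) with denominator 8.231.
With shield the two gaps are in series; the resistances add: (1/ε₁+1/ε_s−1)+(1/ε_s+1/ε₂−1) = 4.421+8.524 = 12.95.
Heat-flux ratio q₀/q = 12.95/8.231.

factor ≈ 1.57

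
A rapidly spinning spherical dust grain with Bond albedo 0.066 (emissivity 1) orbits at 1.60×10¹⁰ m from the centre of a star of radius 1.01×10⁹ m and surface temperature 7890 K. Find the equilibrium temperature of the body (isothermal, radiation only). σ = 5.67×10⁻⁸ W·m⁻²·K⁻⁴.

T ≈ 1380 K

The star's surface emits σT_*⁴; at distance d the flux is S = σT_*⁴(R_*/d)².
S = 5.67×10⁻⁸·(7890)⁴·(1.01×10⁹/1.60×10¹⁰)² = 8.756×10⁵ W/m².
For an isothermal sphere T⁴ = (1−a)S/(4σ) = 3.606×10¹² K⁴.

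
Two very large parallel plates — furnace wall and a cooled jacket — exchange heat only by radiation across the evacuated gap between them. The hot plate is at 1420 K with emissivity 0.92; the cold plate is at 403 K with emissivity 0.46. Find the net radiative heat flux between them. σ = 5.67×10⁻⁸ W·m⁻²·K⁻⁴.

For two infinite grey parallel plates, q = σ(T₁⁴ − T₂⁴)/(1/ε₁ + 1/ε₂ − 1).
T₁⁴ − T₂⁴ = 4.066×10¹² − 2.638×10¹⁰ = 4.039×10¹² K⁴.
1/ε₁ + 1/ε₂ − 1 = 1.087 + 2.174 − 1 = 2.261.
q = 5.67×10⁻⁸ × 4.039×10¹² / 2.261.

q ≈ 1.01×10⁵ W/m²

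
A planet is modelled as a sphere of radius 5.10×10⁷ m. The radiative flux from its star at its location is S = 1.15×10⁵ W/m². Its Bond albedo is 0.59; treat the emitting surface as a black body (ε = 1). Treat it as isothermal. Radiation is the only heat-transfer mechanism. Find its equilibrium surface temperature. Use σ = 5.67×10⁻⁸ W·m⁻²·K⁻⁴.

T ≈ 675 K

At equilibrium, absorbed power = emitted power.
Absorbing cross-section = πr² = 8.171×10¹⁵ m²; emitting surface = 4πr² = 3.269×10¹⁶ m² (ratio 4).
(1−a)S·A_cross = εσ·A_surf·T⁴  ⇒  T⁴ = (1−a)S/(4σ).
T⁴ = 0.410·1.15×10⁵/(4·5.67×10⁻⁸) = 2.079×10¹¹ K⁴.
T = (2.079×10¹¹)^(1/4).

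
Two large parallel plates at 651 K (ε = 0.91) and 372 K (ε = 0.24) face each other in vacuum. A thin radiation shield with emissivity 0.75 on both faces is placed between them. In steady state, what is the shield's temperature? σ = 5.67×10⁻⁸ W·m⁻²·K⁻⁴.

In steady state the net flux on the hot side equals that on the cold side.
σ(T₁⁴−T_s⁴)/D₁ = σ(T_s⁴−T₂⁴)/D₂, with D₁ = 1/ε₁+1/ε_s−1 = 1.432, D₂ = 1/ε_s+1/ε₂−1 = 4.500.
Solve for T_s⁴: T_s⁴ = (D₂·T₁⁴ + D₁·T₂⁴)/(D₁+D₂) = 1.409×10¹¹ K⁴.

T_s ≈ 613 K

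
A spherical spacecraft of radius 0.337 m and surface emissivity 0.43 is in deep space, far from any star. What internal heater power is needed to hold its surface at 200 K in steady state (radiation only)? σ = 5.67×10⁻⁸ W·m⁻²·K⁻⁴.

P = εσ·4πr²·T⁴.
4πr² = 1.427 m²; T⁴ = 1.600×10⁹ K⁴.
P = 0.43·5.67×10⁻⁸·1.427·1.600×10⁹.

P ≈ 55.7 W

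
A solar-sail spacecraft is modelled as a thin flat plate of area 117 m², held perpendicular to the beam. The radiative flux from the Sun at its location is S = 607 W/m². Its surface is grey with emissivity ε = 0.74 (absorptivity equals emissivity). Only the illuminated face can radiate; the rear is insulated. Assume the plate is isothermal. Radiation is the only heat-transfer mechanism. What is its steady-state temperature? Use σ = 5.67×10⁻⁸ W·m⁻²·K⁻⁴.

T ≈ 322 K

At equilibrium, absorbed power = emitted power.
Absorbing cross-section = A = 117.0 m²; emitting surface = A = 117.0 m² (ratio 1).
εS·A_cross = εσ·A_surf·T⁴  ⇒  T⁴ = S/(1σ)   (ε cancels).
T⁴ = 607/(1·5.67×10⁻⁸) = 1.071×10¹⁰ K⁴.
T = (1.071×10¹⁰)^(1/4).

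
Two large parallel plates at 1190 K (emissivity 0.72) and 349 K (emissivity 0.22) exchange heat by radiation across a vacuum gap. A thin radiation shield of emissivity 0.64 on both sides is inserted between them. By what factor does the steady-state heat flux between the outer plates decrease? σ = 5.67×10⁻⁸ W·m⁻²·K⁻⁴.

factor ≈ 1.43

Without shield: q₀ = σΔ(T⁴)/(1/ε₁+1/ε₂−1) with denominator 4.934.
With shield the two gaps are in series; the resistances add: (1/ε₁+1/ε_s−1)+(1/ε_s+1/ε₂−1) = 1.951+5.108 = 7.059.
Heat-flux ratio q₀/q = 7.059/4.934.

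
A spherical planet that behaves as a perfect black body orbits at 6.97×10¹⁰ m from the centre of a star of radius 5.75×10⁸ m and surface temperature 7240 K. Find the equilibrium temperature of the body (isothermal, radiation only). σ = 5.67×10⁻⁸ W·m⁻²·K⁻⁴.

T ≈ 465 K

The star's surface emits σT_*⁴; at distance d the flux is S = σT_*⁴(R_*/d)².
S = 5.67×10⁻⁸·(7240)⁴·(5.75×10⁸/6.97×10¹⁰)² = 10600 W/m².
For an isothermal sphere T⁴ = (1−a)S/(4σ) = 4.675×10¹⁰ K⁴.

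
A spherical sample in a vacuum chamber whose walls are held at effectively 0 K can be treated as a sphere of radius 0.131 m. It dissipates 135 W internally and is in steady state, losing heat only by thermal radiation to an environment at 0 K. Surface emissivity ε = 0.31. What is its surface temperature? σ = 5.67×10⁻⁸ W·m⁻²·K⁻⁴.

T ≈ 434 K

Steady state: internal power = radiated power, P = εσA T⁴.
Radiating area A = 4πr² = 0.2157 m².
T⁴ = P/(εσA) = 135/(0.31·5.67×10⁻⁸·0.2157) = 3.562×10¹⁰ K⁴.
T = (3.562×10¹⁰)^(1/4).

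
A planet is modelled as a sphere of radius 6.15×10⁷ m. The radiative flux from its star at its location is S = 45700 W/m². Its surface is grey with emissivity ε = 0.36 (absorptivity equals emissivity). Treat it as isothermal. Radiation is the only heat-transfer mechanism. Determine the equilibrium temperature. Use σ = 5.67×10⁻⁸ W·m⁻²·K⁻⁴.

At equilibrium, absorbed power = emitted power.
Absorbing cross-section = πr² = 1.188×10¹⁶ m²; emitting surface = 4πr² = 4.753×10¹⁶ m² (ratio 4).
εS·A_cross = εσ·A_surf·T⁴  ⇒  T⁴ = S/(4σ)   (ε cancels).
T⁴ = 45700/(4·5.67×10⁻⁸) = 2.015×10¹¹ K⁴.
T = (2.015×10¹¹)^(1/4).

T ≈ 670 K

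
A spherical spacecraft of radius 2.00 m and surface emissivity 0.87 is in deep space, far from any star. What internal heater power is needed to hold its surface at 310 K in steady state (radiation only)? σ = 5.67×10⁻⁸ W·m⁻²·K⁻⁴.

P = εσ·4πr²·T⁴.
4πr² = 50.27 m²; T⁴ = 9.235×10⁹ K⁴.
P = 0.87·5.67×10⁻⁸·50.27·9.235×10⁹.

P ≈ 22900 W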